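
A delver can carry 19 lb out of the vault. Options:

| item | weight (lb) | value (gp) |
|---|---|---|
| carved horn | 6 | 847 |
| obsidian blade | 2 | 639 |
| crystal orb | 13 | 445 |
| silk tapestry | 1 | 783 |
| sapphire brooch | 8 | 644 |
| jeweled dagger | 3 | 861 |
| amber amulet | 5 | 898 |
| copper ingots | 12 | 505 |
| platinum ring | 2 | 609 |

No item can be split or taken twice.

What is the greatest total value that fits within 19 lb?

4637

By value per lb: silk tapestry 783.00, obsidian blade 319.50, platinum ring 304.50, jeweled dagger 287.00 lead.
Best packing: carved horn + obsidian blade + silk tapestry + jeweled dagger + amber amulet + platinum ring — 19 lb, 4637 total.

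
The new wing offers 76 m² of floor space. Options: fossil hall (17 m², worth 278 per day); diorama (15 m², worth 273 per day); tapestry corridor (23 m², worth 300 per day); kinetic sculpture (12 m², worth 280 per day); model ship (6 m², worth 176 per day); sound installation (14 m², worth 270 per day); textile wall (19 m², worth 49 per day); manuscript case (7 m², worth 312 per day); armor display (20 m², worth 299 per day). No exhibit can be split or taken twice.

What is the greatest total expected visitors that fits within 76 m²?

1615

A density-first pass picks fossil hall + diorama + kinetic sculpture + model ship + sound installation + manuscript case — 1589 at 71 m².
Dropping diorama frees 15 m²; slotting in armor display (20 m²) lifts the total to 1615 at 76 m².
The closest alternative, diorama + kinetic sculpture + model ship + sound installation + manuscript case + armor display, reaches only 1610.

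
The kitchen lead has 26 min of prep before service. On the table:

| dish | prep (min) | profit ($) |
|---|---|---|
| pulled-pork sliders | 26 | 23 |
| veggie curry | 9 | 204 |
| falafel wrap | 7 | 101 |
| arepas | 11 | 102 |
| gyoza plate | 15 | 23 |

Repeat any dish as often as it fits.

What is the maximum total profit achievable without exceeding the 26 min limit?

509

2×veggie curry + falafel wrap uses 25 of the 26 min and totals 509.
Every other selection either busts 26 min or fails to beat 509.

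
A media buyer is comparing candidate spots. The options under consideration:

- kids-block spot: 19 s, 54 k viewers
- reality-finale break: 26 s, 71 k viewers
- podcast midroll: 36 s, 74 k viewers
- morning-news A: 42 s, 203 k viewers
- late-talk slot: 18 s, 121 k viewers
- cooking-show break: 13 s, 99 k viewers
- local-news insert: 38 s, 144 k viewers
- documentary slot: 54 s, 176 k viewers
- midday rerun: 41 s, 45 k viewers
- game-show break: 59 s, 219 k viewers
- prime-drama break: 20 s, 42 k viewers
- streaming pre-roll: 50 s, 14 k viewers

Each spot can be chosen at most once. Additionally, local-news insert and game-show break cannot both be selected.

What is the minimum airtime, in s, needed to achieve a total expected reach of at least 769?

184

Look for the lowest-airtime combination reaching 769.
kids-block spot + morning-news A + late-talk slot + cooking-show break + local-news insert + documentary slot reaches 797 using 184 s.
Any bundle with less than 184 s falls short of 769.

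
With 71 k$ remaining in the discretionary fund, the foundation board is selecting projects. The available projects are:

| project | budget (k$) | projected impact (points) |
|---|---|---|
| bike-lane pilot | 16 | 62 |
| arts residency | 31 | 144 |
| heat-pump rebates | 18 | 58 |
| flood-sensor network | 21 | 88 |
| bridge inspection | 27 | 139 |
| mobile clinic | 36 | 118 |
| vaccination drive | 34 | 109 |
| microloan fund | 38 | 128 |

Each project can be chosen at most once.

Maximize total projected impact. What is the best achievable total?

Taking the top-ratio projects first gives arts residency + bridge inspection for 283 (58 k$).
The 27 k$ tied up in bridge inspection is better spent on bike-lane pilot + flood-sensor network — total rises to 294 (68 k$).
Next best is arts residency + heat-pump rebates + flood-sensor network at 290 (70 k$) — short by 4.

294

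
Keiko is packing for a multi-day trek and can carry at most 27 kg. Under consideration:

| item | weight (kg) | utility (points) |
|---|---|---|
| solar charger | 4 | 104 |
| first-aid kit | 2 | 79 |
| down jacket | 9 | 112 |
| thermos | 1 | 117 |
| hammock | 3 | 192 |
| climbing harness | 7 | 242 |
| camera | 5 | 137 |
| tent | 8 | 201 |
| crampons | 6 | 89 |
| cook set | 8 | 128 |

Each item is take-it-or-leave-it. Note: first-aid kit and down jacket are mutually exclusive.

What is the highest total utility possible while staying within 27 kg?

968

Density check — thermos 117.00, hammock 64.00, first-aid kit 39.50, climbing harness 34.57 are the best per kg.
The ratio heuristic lands on solar charger + first-aid kit + thermos + hammock + climbing harness + camera (871) but leaves 5 kg idle.
Dropping solar charger frees 4 kg; slotting in tent (8 kg) lifts the total to 968 at 26 kg.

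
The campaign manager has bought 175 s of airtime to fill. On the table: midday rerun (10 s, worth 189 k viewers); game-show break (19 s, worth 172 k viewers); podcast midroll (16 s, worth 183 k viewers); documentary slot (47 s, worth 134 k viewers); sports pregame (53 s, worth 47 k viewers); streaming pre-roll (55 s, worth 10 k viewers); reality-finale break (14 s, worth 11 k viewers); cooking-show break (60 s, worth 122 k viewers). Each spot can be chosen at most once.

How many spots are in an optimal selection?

6

The maximum expected reach within 175 s is 811.
For example midday rerun + game-show break + podcast midroll + documentary slot + reality-finale break + cooking-show break achieves it, using 166 s.
Every optimal selection uses 6 spots.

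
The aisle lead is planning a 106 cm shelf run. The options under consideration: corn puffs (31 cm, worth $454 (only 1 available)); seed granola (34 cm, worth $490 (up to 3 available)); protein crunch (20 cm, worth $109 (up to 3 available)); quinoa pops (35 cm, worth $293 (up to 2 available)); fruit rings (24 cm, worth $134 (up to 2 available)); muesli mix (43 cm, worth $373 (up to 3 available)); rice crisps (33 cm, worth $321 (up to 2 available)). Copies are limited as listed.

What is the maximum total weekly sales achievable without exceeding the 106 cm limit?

1470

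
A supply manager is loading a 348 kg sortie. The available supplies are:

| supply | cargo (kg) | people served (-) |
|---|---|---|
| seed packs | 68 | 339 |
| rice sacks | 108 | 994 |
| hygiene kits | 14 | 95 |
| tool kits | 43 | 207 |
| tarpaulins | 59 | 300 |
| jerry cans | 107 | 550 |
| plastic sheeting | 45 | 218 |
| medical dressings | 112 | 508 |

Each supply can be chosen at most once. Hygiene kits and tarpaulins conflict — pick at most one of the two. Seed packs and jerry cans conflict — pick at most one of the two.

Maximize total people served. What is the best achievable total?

Ranking by ratio (people served/kg): rice sacks 9.20, hygiene kits 6.79, jerry cans 5.14, tarpaulins 5.08.
Seed packs + rice sacks + hygiene kits + plastic sheeting + medical dressings uses 347 of the 348 kg and totals 2154.

2154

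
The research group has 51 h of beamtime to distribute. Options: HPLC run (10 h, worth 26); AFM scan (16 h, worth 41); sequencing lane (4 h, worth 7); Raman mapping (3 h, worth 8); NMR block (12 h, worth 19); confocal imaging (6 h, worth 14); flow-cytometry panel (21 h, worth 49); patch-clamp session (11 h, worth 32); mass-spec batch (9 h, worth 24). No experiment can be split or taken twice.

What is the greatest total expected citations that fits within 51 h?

Density check — patch-clamp session 2.91, Raman mapping 2.67, mass-spec batch 2.67 are the best per h.
The ratio ordering already packs tightly: HPLC run + AFM scan + Raman mapping + patch-clamp session + mass-spec batch, 49 h, 131.
HPLC run + flow-cytometry panel + patch-clamp session + mass-spec batch (51 h) also reaches 131 — a tie, but nothing goes higher.

131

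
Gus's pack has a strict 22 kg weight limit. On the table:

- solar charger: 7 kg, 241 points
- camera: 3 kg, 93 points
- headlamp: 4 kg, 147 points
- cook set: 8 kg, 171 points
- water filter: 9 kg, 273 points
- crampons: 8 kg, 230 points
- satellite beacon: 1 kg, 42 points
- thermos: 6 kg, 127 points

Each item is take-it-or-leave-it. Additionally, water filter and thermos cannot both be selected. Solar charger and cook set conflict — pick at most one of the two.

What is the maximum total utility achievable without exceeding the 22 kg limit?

711

Greedy by ratio would take solar charger + camera + headlamp + satellite beacon + thermos: 21 kg used, total 650.
Replace satellite beacon and thermos with crampons: the trade gains 61 net, giving 711 at 22 kg.
Every other selection either busts 22 kg or breaks a pairing rule or fails to beat 711.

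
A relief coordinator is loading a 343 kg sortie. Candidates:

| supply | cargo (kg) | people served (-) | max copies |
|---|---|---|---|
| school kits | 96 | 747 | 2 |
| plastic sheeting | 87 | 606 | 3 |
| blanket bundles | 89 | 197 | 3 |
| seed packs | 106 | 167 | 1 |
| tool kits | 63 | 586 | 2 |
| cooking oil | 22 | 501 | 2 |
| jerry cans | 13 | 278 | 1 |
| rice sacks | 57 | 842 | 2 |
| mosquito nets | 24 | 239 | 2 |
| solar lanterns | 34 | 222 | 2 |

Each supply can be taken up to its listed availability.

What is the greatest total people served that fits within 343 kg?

4375

The ratio heuristic lands on tool kits + 2×cooking oil + jerry cans + 2×rice sacks + 2×mosquito nets + solar lanterns (4250) but leaves 27 kg idle.
Dropping mosquito nets and solar lanterns frees 58 kg; slotting in tool kits (63 kg) lifts the total to 4375 at 321 kg.
That's the maximum — no swap from here does better than 4375.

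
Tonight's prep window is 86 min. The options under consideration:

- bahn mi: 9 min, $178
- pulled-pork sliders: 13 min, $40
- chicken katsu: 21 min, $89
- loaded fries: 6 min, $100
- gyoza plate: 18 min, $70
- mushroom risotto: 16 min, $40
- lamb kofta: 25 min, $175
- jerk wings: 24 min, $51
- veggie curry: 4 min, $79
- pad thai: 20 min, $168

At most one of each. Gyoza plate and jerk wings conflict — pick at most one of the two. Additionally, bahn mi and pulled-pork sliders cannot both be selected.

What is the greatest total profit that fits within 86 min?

789

Bahn mi + chicken katsu + loaded fries + lamb kofta + veggie curry + pad thai uses 85 of the 86 min and totals 789.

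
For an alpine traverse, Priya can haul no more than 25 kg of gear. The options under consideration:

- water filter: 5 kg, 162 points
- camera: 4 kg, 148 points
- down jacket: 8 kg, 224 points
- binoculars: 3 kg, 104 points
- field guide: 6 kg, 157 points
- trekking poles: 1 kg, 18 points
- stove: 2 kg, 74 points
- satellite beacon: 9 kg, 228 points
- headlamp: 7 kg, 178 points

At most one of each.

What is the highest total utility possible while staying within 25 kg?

Ranking by ratio (utility/kg): camera 37.00, stove 37.00, binoculars 34.67.
The ratio heuristic lands on water filter + camera + down jacket + binoculars + trekking poles + stove (730) but leaves 2 kg idle.
The 4 kg tied up in binoculars and trekking poles is better spent on field guide — total rises to 765 (25 kg).
That's the maximum — no swap from here does better than 765.

765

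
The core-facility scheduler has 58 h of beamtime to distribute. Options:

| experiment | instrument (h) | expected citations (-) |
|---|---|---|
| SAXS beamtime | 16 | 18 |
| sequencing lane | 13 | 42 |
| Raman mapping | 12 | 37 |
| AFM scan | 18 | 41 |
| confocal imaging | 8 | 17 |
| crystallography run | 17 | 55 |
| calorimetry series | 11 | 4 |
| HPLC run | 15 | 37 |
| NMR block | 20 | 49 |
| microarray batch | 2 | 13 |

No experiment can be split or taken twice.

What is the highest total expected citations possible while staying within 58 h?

171

A density-first pass picks sequencing lane + Raman mapping + confocal imaging + crystallography run + microarray batch — 164 at 52 h.
Dropping confocal imaging and microarray batch frees 10 h; slotting in HPLC run (15 h) lifts the total to 171 at 57 h.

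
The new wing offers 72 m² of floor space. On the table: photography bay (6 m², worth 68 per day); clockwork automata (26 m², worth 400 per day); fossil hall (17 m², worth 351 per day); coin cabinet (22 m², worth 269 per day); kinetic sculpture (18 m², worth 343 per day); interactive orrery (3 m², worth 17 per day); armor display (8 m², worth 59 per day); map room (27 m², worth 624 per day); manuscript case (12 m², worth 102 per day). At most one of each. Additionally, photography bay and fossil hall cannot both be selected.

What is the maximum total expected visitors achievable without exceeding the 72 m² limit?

Density check — map room 23.11, fossil hall 20.65, kinetic sculpture 19.06, clockwork automata 15.38 are the best per m².
Taking fossil hall + kinetic sculpture + armor display + map room: 70 m² used, 1377 in expected visitors.
Runner-up clockwork automata + fossil hall + map room tops out at 1375.

1377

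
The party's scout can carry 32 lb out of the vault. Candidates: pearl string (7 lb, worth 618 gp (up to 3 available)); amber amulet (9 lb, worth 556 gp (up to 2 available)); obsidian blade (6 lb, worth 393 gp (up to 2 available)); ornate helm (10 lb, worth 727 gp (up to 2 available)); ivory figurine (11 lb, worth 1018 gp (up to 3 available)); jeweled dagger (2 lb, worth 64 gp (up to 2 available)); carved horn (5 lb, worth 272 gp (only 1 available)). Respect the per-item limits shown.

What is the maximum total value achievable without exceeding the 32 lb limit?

2872

Greedy by ratio would take pearl string + 2×ivory figurine + jeweled dagger: 31 lb used, total 2718.
The 13 lb tied up in ivory figurine and jeweled dagger is better spent on 2×pearl string — total rises to 2872 (32 lb).
Every other selection either busts 32 lb or exceeds an availability limit or fails to beat 2872.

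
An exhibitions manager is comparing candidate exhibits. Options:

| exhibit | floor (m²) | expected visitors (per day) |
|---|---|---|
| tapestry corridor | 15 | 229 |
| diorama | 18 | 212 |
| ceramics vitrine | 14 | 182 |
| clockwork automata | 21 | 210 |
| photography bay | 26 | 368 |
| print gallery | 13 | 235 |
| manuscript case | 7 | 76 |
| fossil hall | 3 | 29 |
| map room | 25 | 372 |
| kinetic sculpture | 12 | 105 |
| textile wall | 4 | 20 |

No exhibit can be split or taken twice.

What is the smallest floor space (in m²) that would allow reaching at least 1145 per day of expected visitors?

Look for the lowest-floor combination reaching 1145.
Taking ceramics vitrine + photography bay + print gallery + map room gives 1157 (≥ 1145) for 78 m².
Below 78 m² the best achievable stays under 1145.

78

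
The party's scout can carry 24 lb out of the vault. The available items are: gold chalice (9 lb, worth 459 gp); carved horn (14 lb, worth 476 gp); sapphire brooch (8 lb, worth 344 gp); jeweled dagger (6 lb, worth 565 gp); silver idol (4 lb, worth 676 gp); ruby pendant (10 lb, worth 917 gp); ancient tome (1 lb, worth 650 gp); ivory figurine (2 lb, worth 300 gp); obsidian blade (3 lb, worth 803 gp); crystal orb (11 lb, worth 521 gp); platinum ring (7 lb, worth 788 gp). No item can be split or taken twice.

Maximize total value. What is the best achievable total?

The ratio ordering already packs tightly: jeweled dagger + silver idol + ancient tome + ivory figurine + obsidian blade + platinum ring, 23 lb, 3782.
That's the maximum — no swap from here does better than 3782.

3782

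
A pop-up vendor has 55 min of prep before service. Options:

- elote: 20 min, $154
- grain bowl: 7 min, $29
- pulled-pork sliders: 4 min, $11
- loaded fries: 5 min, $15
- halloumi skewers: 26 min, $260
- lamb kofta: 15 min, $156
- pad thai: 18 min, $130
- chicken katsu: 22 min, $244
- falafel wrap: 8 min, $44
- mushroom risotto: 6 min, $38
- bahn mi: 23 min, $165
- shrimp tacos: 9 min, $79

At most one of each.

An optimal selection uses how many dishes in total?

3

Best achievable profit is 542.
For example halloumi skewers + chicken katsu + mushroom risotto achieves it, using 54 min.
All optima have 3 dishes.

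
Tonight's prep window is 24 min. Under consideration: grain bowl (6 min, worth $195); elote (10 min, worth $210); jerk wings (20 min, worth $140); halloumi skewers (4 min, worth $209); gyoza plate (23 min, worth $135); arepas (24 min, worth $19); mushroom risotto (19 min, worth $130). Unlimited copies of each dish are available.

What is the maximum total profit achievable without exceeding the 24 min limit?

Best packing: 6×halloumi skewers — 24 min, 1254 total.
Every other selection either busts 24 min or fails to beat 1254.

1254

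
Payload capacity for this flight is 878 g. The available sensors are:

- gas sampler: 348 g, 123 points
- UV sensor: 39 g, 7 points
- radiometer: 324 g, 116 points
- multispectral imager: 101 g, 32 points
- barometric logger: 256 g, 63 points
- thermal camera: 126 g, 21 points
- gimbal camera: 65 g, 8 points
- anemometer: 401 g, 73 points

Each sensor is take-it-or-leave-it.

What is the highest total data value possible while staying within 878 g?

286

By data value per g: radiometer 0.36, gas sampler 0.35, multispectral imager 0.32 lead.
The ratio ordering already packs tightly: gas sampler + UV sensor + radiometer + multispectral imager + gimbal camera, 877 g, 286.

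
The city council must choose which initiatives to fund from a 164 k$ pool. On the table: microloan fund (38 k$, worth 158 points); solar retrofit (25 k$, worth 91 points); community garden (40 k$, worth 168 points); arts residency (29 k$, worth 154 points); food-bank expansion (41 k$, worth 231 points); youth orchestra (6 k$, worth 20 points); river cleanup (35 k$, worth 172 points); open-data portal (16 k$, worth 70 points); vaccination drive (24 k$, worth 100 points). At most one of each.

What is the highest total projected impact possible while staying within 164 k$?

795

Community garden + arts residency + food-bank expansion + river cleanup + open-data portal uses 161 of the 164 k$ and totals 795.
The spare 3 k$ is too small for any remaining project, and no exchange beats 795.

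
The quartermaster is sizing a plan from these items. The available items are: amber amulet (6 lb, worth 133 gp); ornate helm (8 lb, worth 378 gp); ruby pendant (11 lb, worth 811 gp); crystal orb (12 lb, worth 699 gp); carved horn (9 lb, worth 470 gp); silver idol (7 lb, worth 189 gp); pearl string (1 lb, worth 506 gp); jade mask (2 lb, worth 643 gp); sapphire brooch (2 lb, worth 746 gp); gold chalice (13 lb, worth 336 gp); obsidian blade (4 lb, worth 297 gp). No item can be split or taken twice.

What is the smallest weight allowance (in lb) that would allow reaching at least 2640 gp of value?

Need the lightest bundle worth ≥ 2640.
ruby pendant + pearl string + jade mask + sapphire brooch reaches 2706 using 16 lb.
No combination under 16 lb hits 2640.

16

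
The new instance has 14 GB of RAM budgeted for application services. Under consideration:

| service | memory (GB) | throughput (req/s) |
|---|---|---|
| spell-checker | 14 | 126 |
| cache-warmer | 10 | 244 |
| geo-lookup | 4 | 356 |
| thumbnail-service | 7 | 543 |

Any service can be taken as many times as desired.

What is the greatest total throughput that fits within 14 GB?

1086

Taking the top-ratio services first gives 3×geo-lookup for 1068 (12 GB).
The 12 GB tied up in 3×geo-lookup is better spent on 2×thumbnail-service — total rises to 1086 (14 GB).
Every other selection either busts 14 GB or fails to beat 1086.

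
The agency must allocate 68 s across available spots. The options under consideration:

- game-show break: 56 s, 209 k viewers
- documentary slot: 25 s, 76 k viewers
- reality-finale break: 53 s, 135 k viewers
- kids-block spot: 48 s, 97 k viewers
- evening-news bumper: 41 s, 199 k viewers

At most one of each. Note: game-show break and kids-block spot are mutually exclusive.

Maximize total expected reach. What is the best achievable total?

The ratio ordering already packs tightly: documentary slot + evening-news bumper, 66 s, 275.
Next best is game-show break at 209 (56 s) — short by 66.

275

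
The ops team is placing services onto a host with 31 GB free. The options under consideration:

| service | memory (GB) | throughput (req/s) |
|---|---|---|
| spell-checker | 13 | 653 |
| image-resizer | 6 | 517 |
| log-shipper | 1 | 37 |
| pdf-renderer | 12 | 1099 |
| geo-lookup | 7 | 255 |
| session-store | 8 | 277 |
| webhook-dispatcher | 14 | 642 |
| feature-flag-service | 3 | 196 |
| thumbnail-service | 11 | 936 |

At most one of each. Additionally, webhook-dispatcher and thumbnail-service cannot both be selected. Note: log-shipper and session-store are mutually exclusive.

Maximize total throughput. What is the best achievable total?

Taking image-resizer + log-shipper + pdf-renderer + thumbnail-service: 30 GB used, 2589 in throughput.

2589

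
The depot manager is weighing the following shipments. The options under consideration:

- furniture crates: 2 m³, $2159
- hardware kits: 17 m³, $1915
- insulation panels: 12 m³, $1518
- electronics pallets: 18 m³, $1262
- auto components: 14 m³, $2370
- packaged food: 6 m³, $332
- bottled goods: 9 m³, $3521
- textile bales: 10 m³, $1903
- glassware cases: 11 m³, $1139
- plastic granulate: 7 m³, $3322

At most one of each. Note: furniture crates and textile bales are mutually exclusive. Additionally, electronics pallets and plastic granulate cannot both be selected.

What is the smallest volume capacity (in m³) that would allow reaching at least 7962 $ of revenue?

Look for the lowest-volume combination reaching 7962.
furniture crates + bottled goods + plastic granulate: 9002 revenue at 18 m³.
Any bundle with less than 18 m³ falls short of 7962.

18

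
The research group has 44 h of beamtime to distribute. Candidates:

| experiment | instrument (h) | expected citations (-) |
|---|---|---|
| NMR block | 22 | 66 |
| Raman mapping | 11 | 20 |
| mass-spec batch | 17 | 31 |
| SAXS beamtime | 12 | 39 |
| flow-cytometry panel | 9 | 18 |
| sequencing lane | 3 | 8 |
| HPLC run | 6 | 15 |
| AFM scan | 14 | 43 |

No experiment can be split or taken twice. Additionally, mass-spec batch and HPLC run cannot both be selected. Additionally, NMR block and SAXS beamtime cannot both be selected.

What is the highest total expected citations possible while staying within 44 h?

124

Greedy by ratio would take SAXS beamtime + flow-cytometry panel + sequencing lane + HPLC run + AFM scan: 44 h used, total 123.
The 24 h tied up in SAXS beamtime and flow-cytometry panel and sequencing lane is better spent on NMR block — total rises to 124 (42 h).
That's the maximum — no feasible swap from here does better than 124.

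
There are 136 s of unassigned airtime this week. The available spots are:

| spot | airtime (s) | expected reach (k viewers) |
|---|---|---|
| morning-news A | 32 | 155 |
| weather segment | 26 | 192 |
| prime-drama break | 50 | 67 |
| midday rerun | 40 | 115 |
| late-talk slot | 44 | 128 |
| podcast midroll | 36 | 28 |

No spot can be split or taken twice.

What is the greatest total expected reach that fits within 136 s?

490

Ranking by ratio (expected reach/s): weather segment 7.38, morning-news A 4.84, late-talk slot 2.91, midday rerun 2.88.
Filling by ratio: morning-news A + weather segment + late-talk slot for 475, with 34 s left unused.
Replace late-talk slot with midday rerun + podcast midroll: the trade gains 15 net, giving 490 at 134 s.
No other feasible combination exceeds 490.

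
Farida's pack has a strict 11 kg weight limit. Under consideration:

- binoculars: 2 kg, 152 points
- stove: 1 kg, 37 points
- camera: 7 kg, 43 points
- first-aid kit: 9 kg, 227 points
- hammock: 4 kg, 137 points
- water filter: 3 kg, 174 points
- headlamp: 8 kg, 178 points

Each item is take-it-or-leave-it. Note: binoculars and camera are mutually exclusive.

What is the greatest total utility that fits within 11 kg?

500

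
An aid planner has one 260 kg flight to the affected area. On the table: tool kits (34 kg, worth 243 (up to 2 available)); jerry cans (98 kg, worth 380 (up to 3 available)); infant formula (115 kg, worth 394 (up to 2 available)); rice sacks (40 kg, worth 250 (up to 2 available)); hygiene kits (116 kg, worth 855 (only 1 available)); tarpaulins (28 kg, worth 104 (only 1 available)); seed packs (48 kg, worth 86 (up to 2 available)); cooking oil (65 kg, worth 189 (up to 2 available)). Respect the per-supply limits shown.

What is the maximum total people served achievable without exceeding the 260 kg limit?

By people served per kg: hygiene kits 7.37, tool kits 7.15, rice sacks 6.25 lead.
The ratio heuristic lands on 2×tool kits + rice sacks + hygiene kits + tarpaulins (1695) but leaves 8 kg idle.
Replace tool kits with rice sacks: the trade gains 7 net, giving 1702 at 258 kg.
Every other selection either busts 260 kg or exceeds an availability limit or fails to beat 1702.

1702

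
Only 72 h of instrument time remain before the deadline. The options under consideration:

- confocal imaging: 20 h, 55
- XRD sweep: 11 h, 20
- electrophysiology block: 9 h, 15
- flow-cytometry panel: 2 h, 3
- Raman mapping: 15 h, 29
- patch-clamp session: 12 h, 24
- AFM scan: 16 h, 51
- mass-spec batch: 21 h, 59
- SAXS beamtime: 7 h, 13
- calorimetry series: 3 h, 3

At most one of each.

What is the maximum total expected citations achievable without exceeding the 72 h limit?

194

Taking the top-ratio experiments first gives confocal imaging + flow-cytometry panel + patch-clamp session + AFM scan + mass-spec batch for 192 (71 h).
The 14 h tied up in flow-cytometry panel and patch-clamp session is better spent on Raman mapping — total rises to 194 (72 h).
Runner-up confocal imaging + flow-cytometry panel + patch-clamp session + AFM scan + mass-spec batch tops out at 192.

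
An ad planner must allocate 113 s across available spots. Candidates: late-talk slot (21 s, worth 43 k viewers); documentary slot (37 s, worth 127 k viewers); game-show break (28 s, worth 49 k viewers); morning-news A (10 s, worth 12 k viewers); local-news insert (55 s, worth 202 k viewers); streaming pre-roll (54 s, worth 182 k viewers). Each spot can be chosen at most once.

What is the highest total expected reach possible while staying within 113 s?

384

By expected reach per s: local-news insert 3.67, documentary slot 3.43, streaming pre-roll 3.37 lead.
Greedy by ratio would take late-talk slot + documentary slot + local-news insert: 113 s used, total 372.
The 58 s tied up in late-talk slot and documentary slot is better spent on streaming pre-roll — total rises to 384 (109 s).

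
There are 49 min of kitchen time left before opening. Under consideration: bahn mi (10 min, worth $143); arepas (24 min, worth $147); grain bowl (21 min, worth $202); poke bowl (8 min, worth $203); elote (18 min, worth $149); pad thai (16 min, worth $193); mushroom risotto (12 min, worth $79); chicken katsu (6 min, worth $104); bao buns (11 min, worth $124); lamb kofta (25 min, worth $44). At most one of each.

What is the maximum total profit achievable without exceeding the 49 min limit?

663

Density check — poke bowl 25.38, chicken katsu 17.33, bahn mi 14.30 are the best per min.
Filling by ratio: bahn mi + poke bowl + pad thai + chicken katsu for 643, with 9 min left unused.
Dropping chicken katsu frees 6 min; slotting in bao buns (11 min) lifts the total to 663 at 45 min.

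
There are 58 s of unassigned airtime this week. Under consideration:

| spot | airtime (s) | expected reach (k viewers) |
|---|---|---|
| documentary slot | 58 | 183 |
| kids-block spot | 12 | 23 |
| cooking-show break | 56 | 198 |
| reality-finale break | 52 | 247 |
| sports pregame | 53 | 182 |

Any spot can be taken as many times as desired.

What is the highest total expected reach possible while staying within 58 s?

By expected reach per s: reality-finale break 4.75, cooking-show break 3.54, sports pregame 3.43 lead.
The ratio ordering already packs tightly: reality-finale break, 52 s, 247.
No other feasible combination exceeds 247.

247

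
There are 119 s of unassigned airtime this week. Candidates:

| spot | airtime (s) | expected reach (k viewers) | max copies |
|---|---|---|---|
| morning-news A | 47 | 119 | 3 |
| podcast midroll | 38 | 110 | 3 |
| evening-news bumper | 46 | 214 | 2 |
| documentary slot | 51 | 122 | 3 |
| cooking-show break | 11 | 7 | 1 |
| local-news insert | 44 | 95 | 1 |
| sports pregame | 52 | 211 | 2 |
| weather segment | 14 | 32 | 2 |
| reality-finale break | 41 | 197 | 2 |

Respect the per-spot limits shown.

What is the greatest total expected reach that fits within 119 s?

475

The ratio heuristic lands on 2×weather segment + 2×reality-finale break (458) but leaves 9 s idle.
Replace reality-finale break with evening-news bumper: the trade gains 17 net, giving 475 at 115 s.
Every other selection either busts 119 s or exceeds an availability limit or fails to beat 475.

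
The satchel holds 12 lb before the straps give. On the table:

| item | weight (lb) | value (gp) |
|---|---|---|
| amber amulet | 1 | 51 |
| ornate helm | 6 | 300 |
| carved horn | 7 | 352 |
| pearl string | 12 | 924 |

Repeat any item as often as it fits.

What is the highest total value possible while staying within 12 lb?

924

By value per lb: pearl string 77.00, amber amulet 51.00, carved horn 50.29, ornate helm 50.00 lead.
Taking pearl string: 12 lb used, 924 in value.
No other feasible combination exceeds 924.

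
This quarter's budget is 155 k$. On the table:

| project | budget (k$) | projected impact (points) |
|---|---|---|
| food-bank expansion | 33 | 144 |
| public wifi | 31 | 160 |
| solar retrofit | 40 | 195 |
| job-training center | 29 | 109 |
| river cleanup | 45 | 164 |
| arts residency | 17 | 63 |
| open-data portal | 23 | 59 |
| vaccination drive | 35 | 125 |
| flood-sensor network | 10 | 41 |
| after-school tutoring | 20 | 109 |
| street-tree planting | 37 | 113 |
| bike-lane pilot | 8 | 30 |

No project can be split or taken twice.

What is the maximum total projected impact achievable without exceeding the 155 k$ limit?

717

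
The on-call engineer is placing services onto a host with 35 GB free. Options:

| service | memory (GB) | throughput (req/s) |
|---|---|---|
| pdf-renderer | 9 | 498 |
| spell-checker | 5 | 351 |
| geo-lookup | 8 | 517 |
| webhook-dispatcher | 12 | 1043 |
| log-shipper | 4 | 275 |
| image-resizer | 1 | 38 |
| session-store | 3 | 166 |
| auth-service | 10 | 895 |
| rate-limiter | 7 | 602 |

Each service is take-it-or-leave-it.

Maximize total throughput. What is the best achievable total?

2929

Best packing: spell-checker + webhook-dispatcher + image-resizer + auth-service + rate-limiter — 35 GB, 2929 total.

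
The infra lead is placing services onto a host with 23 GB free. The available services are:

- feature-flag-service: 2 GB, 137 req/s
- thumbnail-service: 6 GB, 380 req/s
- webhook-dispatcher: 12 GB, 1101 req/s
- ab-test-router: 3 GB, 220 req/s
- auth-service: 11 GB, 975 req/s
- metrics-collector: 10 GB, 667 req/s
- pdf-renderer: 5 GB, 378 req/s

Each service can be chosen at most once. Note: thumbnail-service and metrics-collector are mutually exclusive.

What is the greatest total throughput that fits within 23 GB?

2076

Best packing: webhook-dispatcher + auth-service — 23 GB, 2076 total.
An exhaustive check of the 128 subsets confirms 2076.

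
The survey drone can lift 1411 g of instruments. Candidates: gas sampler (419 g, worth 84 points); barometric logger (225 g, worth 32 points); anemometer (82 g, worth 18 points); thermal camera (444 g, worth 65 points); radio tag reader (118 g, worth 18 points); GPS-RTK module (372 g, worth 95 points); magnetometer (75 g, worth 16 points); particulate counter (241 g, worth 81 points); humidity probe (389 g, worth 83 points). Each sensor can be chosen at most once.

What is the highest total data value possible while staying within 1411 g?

Ranking by ratio (data value/g): particulate counter 0.34, GPS-RTK module 0.26, anemometer 0.22, humidity probe 0.21.
The ratio heuristic lands on anemometer + radio tag reader + GPS-RTK module + magnetometer + particulate counter + humidity probe (311) but leaves 134 g idle.
The 118 g tied up in radio tag reader is better spent on barometric logger — total rises to 325 (1384 g).
The closest alternative, gas sampler + anemometer + radio tag reader + GPS-RTK module + magnetometer + particulate counter, reaches only 312.

325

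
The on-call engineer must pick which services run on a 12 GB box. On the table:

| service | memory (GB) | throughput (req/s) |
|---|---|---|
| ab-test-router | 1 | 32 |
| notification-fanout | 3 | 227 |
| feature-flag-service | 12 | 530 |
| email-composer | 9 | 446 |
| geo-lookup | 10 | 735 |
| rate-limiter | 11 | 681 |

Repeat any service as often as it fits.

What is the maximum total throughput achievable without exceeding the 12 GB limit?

Best packing: 4×notification-fanout — 12 GB, 908 total.

908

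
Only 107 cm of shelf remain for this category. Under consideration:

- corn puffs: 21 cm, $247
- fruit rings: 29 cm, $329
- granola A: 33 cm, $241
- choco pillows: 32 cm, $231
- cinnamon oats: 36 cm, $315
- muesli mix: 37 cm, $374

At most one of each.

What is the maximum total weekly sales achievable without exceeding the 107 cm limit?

By weekly sales per cm: corn puffs 11.76, fruit rings 11.34, muesli mix 10.11 lead.
The ratio heuristic lands on corn puffs + fruit rings + muesli mix (950) but leaves 20 cm idle.
The 21 cm tied up in corn puffs is better spent on cinnamon oats — total rises to 1018 (102 cm).
Next best is corn puffs + fruit rings + muesli mix at 950 (87 cm) — short by 68.

1018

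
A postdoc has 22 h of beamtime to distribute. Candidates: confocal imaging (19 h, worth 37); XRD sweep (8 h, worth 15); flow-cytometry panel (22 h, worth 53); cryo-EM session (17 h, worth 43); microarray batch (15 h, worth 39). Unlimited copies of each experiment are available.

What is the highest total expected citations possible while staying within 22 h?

Greedy by ratio would take microarray batch: 15 h used, total 39.
Dropping microarray batch frees 15 h; slotting in flow-cytometry panel (22 h) lifts the total to 53 at 22 h.
That's the maximum — no swap from here does better than 53.

53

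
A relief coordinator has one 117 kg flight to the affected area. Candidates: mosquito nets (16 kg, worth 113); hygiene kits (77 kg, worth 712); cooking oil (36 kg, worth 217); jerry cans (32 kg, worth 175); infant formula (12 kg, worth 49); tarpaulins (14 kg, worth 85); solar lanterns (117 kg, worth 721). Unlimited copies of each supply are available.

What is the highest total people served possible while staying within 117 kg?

Density check — hygiene kits 9.25, mosquito nets 7.06, solar lanterns 6.16, tarpaulins 6.07 are the best per kg.
The ratio ordering already packs tightly: 2×mosquito nets + hygiene kits, 109 kg, 938.
That's the maximum — no swap from here does better than 938.

938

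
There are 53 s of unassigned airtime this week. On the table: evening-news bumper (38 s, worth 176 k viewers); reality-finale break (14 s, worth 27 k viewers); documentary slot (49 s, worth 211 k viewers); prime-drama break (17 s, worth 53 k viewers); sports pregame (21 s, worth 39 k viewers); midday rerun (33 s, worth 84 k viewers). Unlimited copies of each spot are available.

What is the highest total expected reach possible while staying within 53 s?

211

A density-first pass picks evening-news bumper + reality-finale break — 203 at 52 s.
Dropping evening-news bumper and reality-finale break frees 52 s; slotting in documentary slot (49 s) lifts the total to 211 at 49 s.
Every other selection either busts 53 s or fails to beat 211.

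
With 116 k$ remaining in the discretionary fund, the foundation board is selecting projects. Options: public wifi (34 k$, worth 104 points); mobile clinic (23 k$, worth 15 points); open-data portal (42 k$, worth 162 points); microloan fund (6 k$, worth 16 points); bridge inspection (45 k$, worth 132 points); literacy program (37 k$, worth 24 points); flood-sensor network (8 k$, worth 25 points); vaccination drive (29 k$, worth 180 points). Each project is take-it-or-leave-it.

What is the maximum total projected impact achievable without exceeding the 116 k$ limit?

474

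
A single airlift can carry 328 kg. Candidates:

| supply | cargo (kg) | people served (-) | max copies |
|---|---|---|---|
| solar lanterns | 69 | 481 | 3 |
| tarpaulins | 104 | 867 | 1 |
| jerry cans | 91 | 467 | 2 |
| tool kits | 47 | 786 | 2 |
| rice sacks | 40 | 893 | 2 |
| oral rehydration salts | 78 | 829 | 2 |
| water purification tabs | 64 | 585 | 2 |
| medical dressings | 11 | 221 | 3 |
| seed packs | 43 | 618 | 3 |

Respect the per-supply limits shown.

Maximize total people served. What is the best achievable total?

Filling by ratio: 2×tool kits + 2×rice sacks + 3×medical dressings + 2×seed packs for 5257, with 35 kg left unused.
The 11 kg tied up in medical dressings is better spent on seed packs — total rises to 5654 (325 kg).
The spare 3 kg is too small for any remaining supply, and no exchange beats 5654.

5654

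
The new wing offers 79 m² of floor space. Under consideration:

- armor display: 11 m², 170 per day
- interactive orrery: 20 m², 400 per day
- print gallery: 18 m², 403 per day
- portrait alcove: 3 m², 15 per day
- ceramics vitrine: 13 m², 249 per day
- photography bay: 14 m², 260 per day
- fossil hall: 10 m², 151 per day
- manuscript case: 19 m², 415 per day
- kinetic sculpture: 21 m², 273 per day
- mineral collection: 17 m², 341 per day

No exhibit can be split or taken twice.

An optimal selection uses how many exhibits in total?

Best achievable expected visitors is 1589.
For example armor display + print gallery + photography bay + manuscript case + mineral collection achieves it, using 79 m².
All optima have 5 exhibits.

5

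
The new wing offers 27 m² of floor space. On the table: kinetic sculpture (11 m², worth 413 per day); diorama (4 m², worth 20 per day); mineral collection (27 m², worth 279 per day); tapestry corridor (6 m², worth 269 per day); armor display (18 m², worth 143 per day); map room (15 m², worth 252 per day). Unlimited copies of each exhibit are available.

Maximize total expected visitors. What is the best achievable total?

By expected visitors per m²: tapestry corridor 44.83, kinetic sculpture 37.55, map room 16.80, mineral collection 10.33 lead.
4×tapestry corridor uses 24 of the 27 m² and totals 1076.
Nothing else within 27 m² beats 1076.

1076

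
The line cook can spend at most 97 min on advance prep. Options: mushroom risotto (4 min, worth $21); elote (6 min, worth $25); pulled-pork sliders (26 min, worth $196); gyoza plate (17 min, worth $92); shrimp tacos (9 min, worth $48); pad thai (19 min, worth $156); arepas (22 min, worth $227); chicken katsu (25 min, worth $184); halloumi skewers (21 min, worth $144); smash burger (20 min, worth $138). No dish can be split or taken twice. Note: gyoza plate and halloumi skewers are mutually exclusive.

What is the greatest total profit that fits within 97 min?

784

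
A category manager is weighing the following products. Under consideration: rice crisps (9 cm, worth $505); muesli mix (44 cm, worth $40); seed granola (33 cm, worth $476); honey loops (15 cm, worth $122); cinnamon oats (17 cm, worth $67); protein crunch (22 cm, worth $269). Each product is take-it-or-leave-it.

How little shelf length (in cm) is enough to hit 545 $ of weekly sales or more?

Minimise cm subject to total weekly sales ≥ 545.
Taking rice crisps + honey loops gives 627 (≥ 545) for 24 cm.
Any bundle with less than 24 cm falls short of 545.

24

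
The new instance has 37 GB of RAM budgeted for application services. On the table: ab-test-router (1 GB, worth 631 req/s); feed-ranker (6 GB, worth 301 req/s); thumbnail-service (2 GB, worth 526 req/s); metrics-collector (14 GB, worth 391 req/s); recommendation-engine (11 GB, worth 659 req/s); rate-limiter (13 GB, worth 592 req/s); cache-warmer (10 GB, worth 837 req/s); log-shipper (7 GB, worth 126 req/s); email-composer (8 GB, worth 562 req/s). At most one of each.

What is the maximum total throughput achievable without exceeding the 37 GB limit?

The ratio heuristic lands on ab-test-router + thumbnail-service + recommendation-engine + cache-warmer + email-composer (3215) but leaves 5 GB idle.
Dropping email-composer frees 8 GB; slotting in rate-limiter (13 GB) lifts the total to 3245 at 37 GB.
Every other selection either busts 37 GB or fails to beat 3245.

3245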